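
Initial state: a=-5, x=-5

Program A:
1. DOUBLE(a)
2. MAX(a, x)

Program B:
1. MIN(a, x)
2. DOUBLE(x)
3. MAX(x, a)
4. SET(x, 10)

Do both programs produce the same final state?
No

Program A final state: a=-5, x=-5
Program B final state: a=-5, x=10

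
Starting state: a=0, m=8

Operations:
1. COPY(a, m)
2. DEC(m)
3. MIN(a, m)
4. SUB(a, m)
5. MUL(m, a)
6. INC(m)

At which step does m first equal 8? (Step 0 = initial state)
Step 0

Tracing m:
Initial: m = 8 ← first occurrence
After step 1: m = 8
After step 2: m = 7
After step 3: m = 7
After step 4: m = 7
After step 5: m = 0
After step 6: m = 1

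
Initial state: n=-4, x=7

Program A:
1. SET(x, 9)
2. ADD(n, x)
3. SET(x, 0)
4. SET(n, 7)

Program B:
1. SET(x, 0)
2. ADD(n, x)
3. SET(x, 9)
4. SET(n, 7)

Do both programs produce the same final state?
No

Program A final state: n=7, x=0
Program B final state: n=7, x=9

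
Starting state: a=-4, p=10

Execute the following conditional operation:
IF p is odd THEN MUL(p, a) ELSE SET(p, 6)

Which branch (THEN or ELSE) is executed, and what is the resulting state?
Branch: ELSE, Final state: a=-4, p=6

Evaluating condition: p is odd
Condition is False, so ELSE branch executes
After SET(p, 6): a=-4, p=6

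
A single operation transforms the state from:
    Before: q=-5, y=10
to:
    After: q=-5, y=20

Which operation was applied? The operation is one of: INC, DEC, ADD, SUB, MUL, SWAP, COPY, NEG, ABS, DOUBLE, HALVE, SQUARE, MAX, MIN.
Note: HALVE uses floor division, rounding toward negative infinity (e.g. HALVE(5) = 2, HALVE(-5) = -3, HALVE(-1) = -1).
DOUBLE(y)

Analyzing the change:
Before: q=-5, y=10
After: q=-5, y=20
Variable y changed from 10 to 20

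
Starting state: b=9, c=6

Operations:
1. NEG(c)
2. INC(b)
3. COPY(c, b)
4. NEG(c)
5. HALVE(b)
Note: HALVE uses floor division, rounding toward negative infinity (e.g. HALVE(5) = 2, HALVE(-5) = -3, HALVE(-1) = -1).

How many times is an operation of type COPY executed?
1

Counting COPY operations:
Step 3: COPY(c, b) ← COPY
Total: 1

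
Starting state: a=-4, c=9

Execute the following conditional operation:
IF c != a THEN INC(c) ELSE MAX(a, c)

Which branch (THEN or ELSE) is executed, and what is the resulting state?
Branch: THEN, Final state: a=-4, c=10

Evaluating condition: c != a
c = 9, a = -4
Condition is True, so THEN branch executes
After INC(c): a=-4, c=10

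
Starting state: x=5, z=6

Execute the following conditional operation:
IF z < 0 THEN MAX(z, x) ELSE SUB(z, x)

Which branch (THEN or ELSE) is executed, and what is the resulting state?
Branch: ELSE, Final state: x=5, z=1

Evaluating condition: z < 0
z = 6
Condition is False, so ELSE branch executes
After SUB(z, x): x=5, z=1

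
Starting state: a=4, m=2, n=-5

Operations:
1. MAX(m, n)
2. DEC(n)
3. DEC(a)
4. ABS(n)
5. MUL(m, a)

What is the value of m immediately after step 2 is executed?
m = 2

Tracing m through execution:
Initial: m = 2
After step 1 (MAX(m, n)): m = 2
After step 2 (DEC(n)): m = 2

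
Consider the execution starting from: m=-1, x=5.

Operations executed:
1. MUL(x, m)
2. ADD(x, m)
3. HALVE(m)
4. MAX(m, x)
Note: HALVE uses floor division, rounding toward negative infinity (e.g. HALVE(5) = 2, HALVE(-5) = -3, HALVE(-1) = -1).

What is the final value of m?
m = -1

Tracing execution:
Step 1: MUL(x, m) → m = -1
Step 2: ADD(x, m) → m = -1
Step 3: HALVE(m) → m = -1
Step 4: MAX(m, x) → m = -1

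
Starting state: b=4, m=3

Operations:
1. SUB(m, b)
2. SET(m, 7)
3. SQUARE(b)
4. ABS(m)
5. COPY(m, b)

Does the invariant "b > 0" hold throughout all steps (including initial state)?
Yes

The invariant holds at every step.

State at each step:
Initial: b=4, m=3
After step 1: b=4, m=-1
After step 2: b=4, m=7
After step 3: b=16, m=7
After step 4: b=16, m=7
After step 5: b=16, m=16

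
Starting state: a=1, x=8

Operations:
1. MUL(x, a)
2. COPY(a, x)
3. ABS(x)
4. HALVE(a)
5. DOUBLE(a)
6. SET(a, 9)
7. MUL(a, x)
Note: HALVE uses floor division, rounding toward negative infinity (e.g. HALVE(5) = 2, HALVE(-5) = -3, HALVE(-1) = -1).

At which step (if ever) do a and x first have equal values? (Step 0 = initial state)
Step 2

a and x first become equal after step 2.

Comparing values at each step:
Initial: a=1, x=8
After step 1: a=1, x=8
After step 2: a=8, x=8 ← equal!
After step 3: a=8, x=8 ← equal!
After step 4: a=4, x=8
After step 5: a=8, x=8 ← equal!
After step 6: a=9, x=8
After step 7: a=72, x=8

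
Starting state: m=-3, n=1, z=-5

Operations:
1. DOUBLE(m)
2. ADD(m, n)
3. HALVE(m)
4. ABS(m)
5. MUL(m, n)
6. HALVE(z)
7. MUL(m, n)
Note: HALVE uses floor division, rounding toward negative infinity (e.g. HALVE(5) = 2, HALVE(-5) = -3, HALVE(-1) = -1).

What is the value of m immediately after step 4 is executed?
m = 3

Tracing m through execution:
Initial: m = -3
After step 1 (DOUBLE(m)): m = -6
After step 2 (ADD(m, n)): m = -5
After step 3 (HALVE(m)): m = -3
After step 4 (ABS(m)): m = 3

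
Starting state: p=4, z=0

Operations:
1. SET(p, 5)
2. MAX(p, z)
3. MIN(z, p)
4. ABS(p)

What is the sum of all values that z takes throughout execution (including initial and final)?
0

Values of z at each step:
Initial: z = 0
After step 1: z = 0
After step 2: z = 0
After step 3: z = 0
After step 4: z = 0
Sum = 0 + 0 + 0 + 0 + 0 = 0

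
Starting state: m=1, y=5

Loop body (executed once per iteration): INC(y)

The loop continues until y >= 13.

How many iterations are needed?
8

Tracing iterations:
Initial: m=1, y=5
After iteration 1: m=1, y=6
After iteration 2: m=1, y=7
After iteration 3: m=1, y=8
After iteration 4: m=1, y=9
After iteration 5: m=1, y=10
After iteration 6: m=1, y=11
After iteration 7: m=1, y=12
After iteration 8: m=1, y=13
y >= 13 now holds, so the loop exits after 8 iterations.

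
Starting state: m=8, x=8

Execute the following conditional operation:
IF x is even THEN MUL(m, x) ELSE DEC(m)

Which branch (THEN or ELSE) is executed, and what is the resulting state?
Branch: THEN, Final state: m=64, x=8

Evaluating condition: x is even
Condition is True, so THEN branch executes
After MUL(m, x): m=64, x=8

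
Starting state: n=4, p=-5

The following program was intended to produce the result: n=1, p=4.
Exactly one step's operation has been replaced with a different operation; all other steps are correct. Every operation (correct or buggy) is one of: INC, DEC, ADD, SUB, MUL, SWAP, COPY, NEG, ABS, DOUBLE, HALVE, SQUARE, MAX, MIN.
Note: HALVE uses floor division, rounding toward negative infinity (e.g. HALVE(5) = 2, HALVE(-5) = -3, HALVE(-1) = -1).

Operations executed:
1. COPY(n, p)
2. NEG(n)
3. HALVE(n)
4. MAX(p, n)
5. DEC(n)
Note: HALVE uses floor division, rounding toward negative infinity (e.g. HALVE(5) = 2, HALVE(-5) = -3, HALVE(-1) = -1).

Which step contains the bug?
Step 1

Trace with buggy code:
Initial: n=4, p=-5
After step 1: n=-5, p=-5
After step 2: n=5, p=-5
After step 3: n=2, p=-5
After step 4: n=2, p=2
After step 5: n=1, p=2
Actual final n=1, p=2 ≠ expected n=1, p=4.
Step 1 is the only position where a single-operation replacement can produce the expected result.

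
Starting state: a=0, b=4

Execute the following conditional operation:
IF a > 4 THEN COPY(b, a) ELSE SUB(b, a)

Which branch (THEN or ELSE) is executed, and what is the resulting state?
Branch: ELSE, Final state: a=0, b=4

Evaluating condition: a > 4
a = 0
Condition is False, so ELSE branch executes
After SUB(b, a): a=0, b=4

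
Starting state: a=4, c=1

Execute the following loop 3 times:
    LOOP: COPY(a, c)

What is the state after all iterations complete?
a=1, c=1

Iteration trace:
Start: a=4, c=1
After iteration 1: a=1, c=1
After iteration 2: a=1, c=1
After iteration 3: a=1, c=1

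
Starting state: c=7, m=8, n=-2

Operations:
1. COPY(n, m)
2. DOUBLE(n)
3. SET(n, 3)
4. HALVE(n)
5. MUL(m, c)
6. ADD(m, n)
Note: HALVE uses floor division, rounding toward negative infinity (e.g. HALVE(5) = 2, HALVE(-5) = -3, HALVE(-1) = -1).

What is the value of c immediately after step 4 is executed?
c = 7

Tracing c through execution:
Initial: c = 7
After step 1 (COPY(n, m)): c = 7
After step 2 (DOUBLE(n)): c = 7
After step 3 (SET(n, 3)): c = 7
After step 4 (HALVE(n)): c = 7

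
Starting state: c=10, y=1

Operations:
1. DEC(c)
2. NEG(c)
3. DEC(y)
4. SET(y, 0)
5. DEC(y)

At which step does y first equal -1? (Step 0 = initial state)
Step 5

Tracing y:
Initial: y = 1
After step 1: y = 1
After step 2: y = 1
After step 3: y = 0
After step 4: y = 0
After step 5: y = -1 ← first occurrence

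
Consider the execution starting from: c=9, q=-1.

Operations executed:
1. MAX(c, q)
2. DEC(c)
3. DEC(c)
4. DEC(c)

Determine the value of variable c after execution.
c = 6

Tracing execution:
Step 1: MAX(c, q) → c = 9
Step 2: DEC(c) → c = 8
Step 3: DEC(c) → c = 7
Step 4: DEC(c) → c = 6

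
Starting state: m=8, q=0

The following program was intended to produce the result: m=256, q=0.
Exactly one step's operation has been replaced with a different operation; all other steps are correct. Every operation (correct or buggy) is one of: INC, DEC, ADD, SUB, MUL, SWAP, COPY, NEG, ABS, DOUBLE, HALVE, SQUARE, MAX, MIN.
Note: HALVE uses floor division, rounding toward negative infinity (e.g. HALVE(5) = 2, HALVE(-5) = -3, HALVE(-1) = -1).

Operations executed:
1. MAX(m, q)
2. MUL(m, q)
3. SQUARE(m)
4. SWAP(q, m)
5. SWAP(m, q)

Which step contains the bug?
Step 2

Trace with buggy code:
Initial: m=8, q=0
After step 1: m=8, q=0
After step 2: m=0, q=0
After step 3: m=0, q=0
After step 4: m=0, q=0
After step 5: m=0, q=0
Actual final m=0, q=0 ≠ expected m=256, q=0.
Step 2 is the only position where a single-operation replacement can produce the expected result.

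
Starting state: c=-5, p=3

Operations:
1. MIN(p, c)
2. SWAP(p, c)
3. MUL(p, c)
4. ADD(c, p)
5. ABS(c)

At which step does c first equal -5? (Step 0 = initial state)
Step 0

Tracing c:
Initial: c = -5 ← first occurrence
After step 1: c = -5
After step 2: c = -5
After step 3: c = -5
After step 4: c = 20
After step 5: c = 20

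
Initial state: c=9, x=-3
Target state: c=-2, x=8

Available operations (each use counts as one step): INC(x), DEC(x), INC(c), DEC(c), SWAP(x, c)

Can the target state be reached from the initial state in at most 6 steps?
Yes

Path (3 steps): INC(x) → DEC(c) → SWAP(x, c)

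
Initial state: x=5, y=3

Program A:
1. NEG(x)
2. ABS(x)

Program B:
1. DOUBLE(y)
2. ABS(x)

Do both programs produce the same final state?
No

Program A final state: x=5, y=3
Program B final state: x=5, y=6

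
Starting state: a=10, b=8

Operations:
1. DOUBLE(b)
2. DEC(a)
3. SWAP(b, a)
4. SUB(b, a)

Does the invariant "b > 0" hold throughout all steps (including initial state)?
No, violated after step 4

The invariant is violated after step 4.

State at each step:
Initial: a=10, b=8
After step 1: a=10, b=16
After step 2: a=9, b=16
After step 3: a=16, b=9
After step 4: a=16, b=-7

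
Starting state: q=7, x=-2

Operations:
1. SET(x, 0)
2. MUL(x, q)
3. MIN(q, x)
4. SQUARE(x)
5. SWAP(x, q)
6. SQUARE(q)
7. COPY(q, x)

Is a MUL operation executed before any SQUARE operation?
Yes

First MUL: step 2
First SQUARE: step 4
Since 2 < 4, MUL comes first.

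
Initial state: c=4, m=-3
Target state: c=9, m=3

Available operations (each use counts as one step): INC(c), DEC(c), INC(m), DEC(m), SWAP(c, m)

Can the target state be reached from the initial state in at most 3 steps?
No

The target state cannot be reached within 3 steps.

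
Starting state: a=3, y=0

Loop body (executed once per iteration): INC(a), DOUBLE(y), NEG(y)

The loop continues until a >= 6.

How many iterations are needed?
3

Tracing iterations:
Initial: a=3, y=0
After iteration 1: a=4, y=0
After iteration 2: a=5, y=0
After iteration 3: a=6, y=0
a >= 6 now holds, so the loop exits after 3 iterations.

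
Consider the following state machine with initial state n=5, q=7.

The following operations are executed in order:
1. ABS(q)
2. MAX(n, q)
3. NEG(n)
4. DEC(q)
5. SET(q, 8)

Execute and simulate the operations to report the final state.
{n: -7, q: 8}

Step-by-step execution:
Initial: n=5, q=7
After step 1 (ABS(q)): n=5, q=7
After step 2 (MAX(n, q)): n=7, q=7
After step 3 (NEG(n)): n=-7, q=7
After step 4 (DEC(q)): n=-7, q=6
After step 5 (SET(q, 8)): n=-7, q=8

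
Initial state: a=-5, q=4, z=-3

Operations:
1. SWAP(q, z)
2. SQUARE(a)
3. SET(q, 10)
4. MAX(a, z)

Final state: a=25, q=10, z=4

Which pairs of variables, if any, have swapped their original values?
None

Comparing initial and final values:
z: -3 → 4
a: -5 → 25
q: 4 → 10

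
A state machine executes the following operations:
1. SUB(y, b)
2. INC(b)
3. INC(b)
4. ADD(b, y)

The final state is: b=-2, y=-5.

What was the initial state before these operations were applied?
b=1, y=-4

Working backwards:
Final state: b=-2, y=-5
Before step 4 (ADD(b, y)): b=3, y=-5
Before step 3 (INC(b)): b=2, y=-5
Before step 2 (INC(b)): b=1, y=-5
Before step 1 (SUB(y, b)): b=1, y=-4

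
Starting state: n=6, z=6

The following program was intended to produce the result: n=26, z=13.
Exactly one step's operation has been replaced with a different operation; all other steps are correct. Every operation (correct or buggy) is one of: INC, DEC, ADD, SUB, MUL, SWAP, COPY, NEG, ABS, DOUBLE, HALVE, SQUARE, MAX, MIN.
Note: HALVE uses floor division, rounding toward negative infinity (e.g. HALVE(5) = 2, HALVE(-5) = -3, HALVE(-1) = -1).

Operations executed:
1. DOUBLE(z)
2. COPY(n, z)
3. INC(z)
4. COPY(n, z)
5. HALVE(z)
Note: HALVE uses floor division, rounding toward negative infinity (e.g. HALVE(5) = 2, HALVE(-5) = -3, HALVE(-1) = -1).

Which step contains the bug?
Step 5

Trace with buggy code:
Initial: n=6, z=6
After step 1: n=6, z=12
After step 2: n=12, z=12
After step 3: n=12, z=13
After step 4: n=13, z=13
After step 5: n=13, z=6
Actual final n=13, z=6 ≠ expected n=26, z=13.
Step 5 is the only position where a single-operation replacement can produce the expected result.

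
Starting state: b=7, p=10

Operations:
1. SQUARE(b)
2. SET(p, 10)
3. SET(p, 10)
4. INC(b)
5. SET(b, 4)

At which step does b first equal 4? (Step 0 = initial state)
Step 5

Tracing b:
Initial: b = 7
After step 1: b = 49
After step 2: b = 49
After step 3: b = 49
After step 4: b = 50
After step 5: b = 4 ← first occurrence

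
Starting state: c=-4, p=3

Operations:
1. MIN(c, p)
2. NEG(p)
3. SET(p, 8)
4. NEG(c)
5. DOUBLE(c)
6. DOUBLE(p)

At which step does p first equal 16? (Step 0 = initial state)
Step 6

Tracing p:
Initial: p = 3
After step 1: p = 3
After step 2: p = -3
After step 3: p = 8
After step 4: p = 8
After step 5: p = 8
After step 6: p = 16 ← first occurrence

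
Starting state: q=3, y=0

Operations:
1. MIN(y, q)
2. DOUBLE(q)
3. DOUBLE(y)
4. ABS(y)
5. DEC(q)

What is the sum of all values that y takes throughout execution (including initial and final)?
0

Values of y at each step:
Initial: y = 0
After step 1: y = 0
After step 2: y = 0
After step 3: y = 0
After step 4: y = 0
After step 5: y = 0
Sum = 0 + 0 + 0 + 0 + 0 + 0 = 0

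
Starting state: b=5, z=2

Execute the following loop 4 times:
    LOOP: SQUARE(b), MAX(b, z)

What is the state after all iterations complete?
b=152587890625, z=2

Iteration trace:
Start: b=5, z=2
After iteration 1: b=25, z=2
After iteration 2: b=625, z=2
After iteration 3: b=390625, z=2
After iteration 4: b=152587890625, z=2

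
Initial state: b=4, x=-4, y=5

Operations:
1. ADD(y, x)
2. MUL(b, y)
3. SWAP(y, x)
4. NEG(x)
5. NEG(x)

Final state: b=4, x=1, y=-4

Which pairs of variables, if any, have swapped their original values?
None

Comparing initial and final values:
y: 5 → -4
x: -4 → 1
b: 4 → 4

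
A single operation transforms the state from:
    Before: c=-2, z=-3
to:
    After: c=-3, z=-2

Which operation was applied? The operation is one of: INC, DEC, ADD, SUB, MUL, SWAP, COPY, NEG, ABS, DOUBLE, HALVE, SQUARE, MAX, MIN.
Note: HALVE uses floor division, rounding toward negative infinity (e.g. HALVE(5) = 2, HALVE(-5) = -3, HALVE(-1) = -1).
SWAP(c, z)

Analyzing the change:
Before: c=-2, z=-3
After: c=-3, z=-2
Variable c changed from -2 to -3
Variable z changed from -3 to -2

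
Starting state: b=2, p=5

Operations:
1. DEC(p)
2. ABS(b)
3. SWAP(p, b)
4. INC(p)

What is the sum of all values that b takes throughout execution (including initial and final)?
14

Values of b at each step:
Initial: b = 2
After step 1: b = 2
After step 2: b = 2
After step 3: b = 4
After step 4: b = 4
Sum = 2 + 2 + 2 + 4 + 4 = 14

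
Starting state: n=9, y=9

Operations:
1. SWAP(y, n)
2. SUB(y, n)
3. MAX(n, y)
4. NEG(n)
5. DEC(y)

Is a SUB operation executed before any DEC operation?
Yes

First SUB: step 2
First DEC: step 5
Since 2 < 5, SUB comes first.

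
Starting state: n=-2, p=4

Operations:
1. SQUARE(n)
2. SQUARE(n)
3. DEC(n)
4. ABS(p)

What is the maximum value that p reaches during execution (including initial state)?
4

Values of p at each step:
Initial: p = 4 ← maximum
After step 1: p = 4
After step 2: p = 4
After step 3: p = 4
After step 4: p = 4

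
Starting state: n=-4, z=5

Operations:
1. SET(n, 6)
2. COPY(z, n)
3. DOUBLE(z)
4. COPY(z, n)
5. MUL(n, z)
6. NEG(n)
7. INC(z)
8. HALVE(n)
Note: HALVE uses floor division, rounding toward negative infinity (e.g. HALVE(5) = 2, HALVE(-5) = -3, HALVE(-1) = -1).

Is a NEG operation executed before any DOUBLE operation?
No

First NEG: step 6
First DOUBLE: step 3
Since 6 > 3, DOUBLE comes first.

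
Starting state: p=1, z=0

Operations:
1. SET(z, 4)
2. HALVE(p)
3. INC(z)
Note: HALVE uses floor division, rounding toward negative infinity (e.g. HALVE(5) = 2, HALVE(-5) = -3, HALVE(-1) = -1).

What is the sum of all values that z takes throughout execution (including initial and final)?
13

Values of z at each step:
Initial: z = 0
After step 1: z = 4
After step 2: z = 4
After step 3: z = 5
Sum = 0 + 4 + 4 + 5 = 13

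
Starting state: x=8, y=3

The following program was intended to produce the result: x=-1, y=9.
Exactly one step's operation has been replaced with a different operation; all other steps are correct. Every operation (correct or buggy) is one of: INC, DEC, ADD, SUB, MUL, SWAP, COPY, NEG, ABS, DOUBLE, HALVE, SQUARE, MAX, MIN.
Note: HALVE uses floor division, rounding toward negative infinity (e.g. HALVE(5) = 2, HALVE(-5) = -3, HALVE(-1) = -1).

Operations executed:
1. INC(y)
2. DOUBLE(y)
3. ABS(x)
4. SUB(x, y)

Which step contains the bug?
Step 3

Trace with buggy code:
Initial: x=8, y=3
After step 1: x=8, y=4
After step 2: x=8, y=8
After step 3: x=8, y=8
After step 4: x=0, y=8
Actual final x=0, y=8 ≠ expected x=-1, y=9.
Step 3 is the only position where a single-operation replacement can produce the expected result.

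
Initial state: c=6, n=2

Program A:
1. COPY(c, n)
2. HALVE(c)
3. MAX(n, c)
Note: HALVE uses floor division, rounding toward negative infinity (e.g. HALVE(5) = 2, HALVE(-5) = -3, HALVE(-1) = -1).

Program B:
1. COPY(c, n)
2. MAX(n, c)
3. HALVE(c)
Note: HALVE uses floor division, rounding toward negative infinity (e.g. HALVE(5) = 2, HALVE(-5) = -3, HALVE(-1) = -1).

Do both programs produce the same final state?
Yes

Program A final state: c=1, n=2
Program B final state: c=1, n=2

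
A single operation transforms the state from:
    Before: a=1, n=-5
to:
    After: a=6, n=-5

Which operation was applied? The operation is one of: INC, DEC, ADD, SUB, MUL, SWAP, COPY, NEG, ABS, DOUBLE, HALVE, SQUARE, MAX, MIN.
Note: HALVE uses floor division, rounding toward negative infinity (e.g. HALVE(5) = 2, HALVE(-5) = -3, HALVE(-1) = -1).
SUB(a, n)

Analyzing the change:
Before: a=1, n=-5
After: a=6, n=-5
Variable a changed from 1 to 6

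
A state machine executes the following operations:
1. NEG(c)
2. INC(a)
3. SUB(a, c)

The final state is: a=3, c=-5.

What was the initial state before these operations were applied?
a=-3, c=5

Working backwards:
Final state: a=3, c=-5
Before step 3 (SUB(a, c)): a=-2, c=-5
Before step 2 (INC(a)): a=-3, c=-5
Before step 1 (NEG(c)): a=-3, c=5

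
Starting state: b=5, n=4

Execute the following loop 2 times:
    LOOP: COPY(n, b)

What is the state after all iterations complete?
b=5, n=5

Iteration trace:
Start: b=5, n=4
After iteration 1: b=5, n=5
After iteration 2: b=5, n=5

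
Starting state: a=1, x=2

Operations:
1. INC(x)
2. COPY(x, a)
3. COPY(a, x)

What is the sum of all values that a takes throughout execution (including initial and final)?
4

Values of a at each step:
Initial: a = 1
After step 1: a = 1
After step 2: a = 1
After step 3: a = 1
Sum = 1 + 1 + 1 + 1 = 4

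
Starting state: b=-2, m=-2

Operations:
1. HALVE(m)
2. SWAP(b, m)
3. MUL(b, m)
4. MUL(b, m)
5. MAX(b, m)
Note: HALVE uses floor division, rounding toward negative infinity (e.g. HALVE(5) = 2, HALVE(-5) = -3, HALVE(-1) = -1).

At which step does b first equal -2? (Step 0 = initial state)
Step 0

Tracing b:
Initial: b = -2 ← first occurrence
After step 1: b = -2
After step 2: b = -1
After step 3: b = 2
After step 4: b = -4
After step 5: b = -2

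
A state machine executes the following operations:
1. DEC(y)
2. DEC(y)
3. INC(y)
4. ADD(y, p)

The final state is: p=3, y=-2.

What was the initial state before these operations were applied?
p=3, y=-4

Working backwards:
Final state: p=3, y=-2
Before step 4 (ADD(y, p)): p=3, y=-5
Before step 3 (INC(y)): p=3, y=-6
Before step 2 (DEC(y)): p=3, y=-5
Before step 1 (DEC(y)): p=3, y=-4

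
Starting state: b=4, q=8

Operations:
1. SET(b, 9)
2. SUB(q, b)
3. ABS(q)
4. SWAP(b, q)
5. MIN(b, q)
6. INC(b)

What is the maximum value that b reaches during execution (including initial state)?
9

Values of b at each step:
Initial: b = 4
After step 1: b = 9 ← maximum
After step 2: b = 9
After step 3: b = 9
After step 4: b = 1
After step 5: b = 1
After step 6: b = 2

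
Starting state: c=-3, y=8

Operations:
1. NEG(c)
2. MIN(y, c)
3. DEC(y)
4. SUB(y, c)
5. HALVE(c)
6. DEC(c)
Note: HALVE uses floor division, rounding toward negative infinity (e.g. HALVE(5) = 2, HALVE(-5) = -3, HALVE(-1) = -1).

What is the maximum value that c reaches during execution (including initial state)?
3

Values of c at each step:
Initial: c = -3
After step 1: c = 3 ← maximum
After step 2: c = 3
After step 3: c = 3
After step 4: c = 3
After step 5: c = 1
After step 6: c = 0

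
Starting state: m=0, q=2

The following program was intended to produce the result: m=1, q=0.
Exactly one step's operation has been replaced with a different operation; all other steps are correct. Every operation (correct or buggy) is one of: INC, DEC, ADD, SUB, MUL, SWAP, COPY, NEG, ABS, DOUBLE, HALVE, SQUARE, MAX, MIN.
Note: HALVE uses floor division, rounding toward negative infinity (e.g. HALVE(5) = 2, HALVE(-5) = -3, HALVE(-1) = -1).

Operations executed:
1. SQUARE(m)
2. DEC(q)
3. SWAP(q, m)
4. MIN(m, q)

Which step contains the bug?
Step 4

Trace with buggy code:
Initial: m=0, q=2
After step 1: m=0, q=2
After step 2: m=0, q=1
After step 3: m=1, q=0
After step 4: m=0, q=0
Actual final m=0, q=0 ≠ expected m=1, q=0.
Step 4 is the only position where a single-operation replacement can produce the expected result.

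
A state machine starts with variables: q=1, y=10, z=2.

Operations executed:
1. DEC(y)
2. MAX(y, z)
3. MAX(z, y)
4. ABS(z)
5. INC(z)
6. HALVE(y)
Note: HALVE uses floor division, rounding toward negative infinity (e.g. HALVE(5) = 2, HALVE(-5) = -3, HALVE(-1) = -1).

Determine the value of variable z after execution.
z = 10

Tracing execution:
Step 1: DEC(y) → z = 2
Step 2: MAX(y, z) → z = 2
Step 3: MAX(z, y) → z = 9
Step 4: ABS(z) → z = 9
Step 5: INC(z) → z = 10
Step 6: HALVE(y) → z = 10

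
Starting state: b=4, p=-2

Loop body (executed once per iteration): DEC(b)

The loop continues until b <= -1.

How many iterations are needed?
5

Tracing iterations:
Initial: b=4, p=-2
After iteration 1: b=3, p=-2
After iteration 2: b=2, p=-2
After iteration 3: b=1, p=-2
After iteration 4: b=0, p=-2
After iteration 5: b=-1, p=-2
b <= -1 now holds, so the loop exits after 5 iterations.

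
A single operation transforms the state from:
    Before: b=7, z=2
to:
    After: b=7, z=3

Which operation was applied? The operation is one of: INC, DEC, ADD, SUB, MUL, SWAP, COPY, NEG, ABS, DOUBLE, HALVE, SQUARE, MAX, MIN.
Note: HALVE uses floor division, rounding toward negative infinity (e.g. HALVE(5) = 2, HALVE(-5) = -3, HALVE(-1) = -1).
INC(z)

Analyzing the change:
Before: b=7, z=2
After: b=7, z=3
Variable z changed from 2 to 3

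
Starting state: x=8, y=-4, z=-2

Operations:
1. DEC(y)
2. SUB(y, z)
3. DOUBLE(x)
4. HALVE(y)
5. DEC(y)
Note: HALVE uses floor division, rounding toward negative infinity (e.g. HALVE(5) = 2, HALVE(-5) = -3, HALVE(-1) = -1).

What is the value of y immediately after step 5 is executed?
y = -3

Tracing y through execution:
Initial: y = -4
After step 1 (DEC(y)): y = -5
After step 2 (SUB(y, z)): y = -3
After step 3 (DOUBLE(x)): y = -3
After step 4 (HALVE(y)): y = -2
After step 5 (DEC(y)): y = -3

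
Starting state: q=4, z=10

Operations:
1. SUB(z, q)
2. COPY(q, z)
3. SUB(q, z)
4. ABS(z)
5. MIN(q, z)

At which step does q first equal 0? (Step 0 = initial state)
Step 3

Tracing q:
Initial: q = 4
After step 1: q = 4
After step 2: q = 6
After step 3: q = 0 ← first occurrence
After step 4: q = 0
After step 5: q = 0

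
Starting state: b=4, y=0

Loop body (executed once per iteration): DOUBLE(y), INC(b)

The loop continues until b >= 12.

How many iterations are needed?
8

Tracing iterations:
Initial: b=4, y=0
After iteration 1: b=5, y=0
After iteration 2: b=6, y=0
After iteration 3: b=7, y=0
After iteration 4: b=8, y=0
After iteration 5: b=9, y=0
After iteration 6: b=10, y=0
After iteration 7: b=11, y=0
After iteration 8: b=12, y=0
b >= 12 now holds, so the loop exits after 8 iterations.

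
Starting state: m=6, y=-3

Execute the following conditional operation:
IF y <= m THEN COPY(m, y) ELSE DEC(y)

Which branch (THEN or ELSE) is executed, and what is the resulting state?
Branch: THEN, Final state: m=-3, y=-3

Evaluating condition: y <= m
y = -3, m = 6
Condition is True, so THEN branch executes
After COPY(m, y): m=-3, y=-3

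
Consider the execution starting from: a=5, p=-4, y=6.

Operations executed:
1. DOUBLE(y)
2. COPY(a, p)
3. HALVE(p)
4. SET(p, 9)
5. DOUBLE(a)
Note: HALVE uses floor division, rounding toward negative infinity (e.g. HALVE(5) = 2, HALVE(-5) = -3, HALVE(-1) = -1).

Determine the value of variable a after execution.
a = -8

Tracing execution:
Step 1: DOUBLE(y) → a = 5
Step 2: COPY(a, p) → a = -4
Step 3: HALVE(p) → a = -4
Step 4: SET(p, 9) → a = -4
Step 5: DOUBLE(a) → a = -8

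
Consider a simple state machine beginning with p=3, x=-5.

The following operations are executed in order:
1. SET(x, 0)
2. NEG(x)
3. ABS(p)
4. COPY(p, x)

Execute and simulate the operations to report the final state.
{p: 0, x: 0}

Step-by-step execution:
Initial: p=3, x=-5
After step 1 (SET(x, 0)): p=3, x=0
After step 2 (NEG(x)): p=3, x=0
After step 3 (ABS(p)): p=3, x=0
After step 4 (COPY(p, x)): p=0, x=0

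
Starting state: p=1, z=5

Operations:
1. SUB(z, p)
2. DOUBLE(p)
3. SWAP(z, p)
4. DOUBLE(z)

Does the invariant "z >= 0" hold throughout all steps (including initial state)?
Yes

The invariant holds at every step.

State at each step:
Initial: p=1, z=5
After step 1: p=1, z=4
After step 2: p=2, z=4
After step 3: p=4, z=2
After step 4: p=4, z=4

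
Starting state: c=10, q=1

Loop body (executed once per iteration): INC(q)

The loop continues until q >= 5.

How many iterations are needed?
4

Tracing iterations:
Initial: c=10, q=1
After iteration 1: c=10, q=2
After iteration 2: c=10, q=3
After iteration 3: c=10, q=4
After iteration 4: c=10, q=5
q >= 5 now holds, so the loop exits after 4 iterations.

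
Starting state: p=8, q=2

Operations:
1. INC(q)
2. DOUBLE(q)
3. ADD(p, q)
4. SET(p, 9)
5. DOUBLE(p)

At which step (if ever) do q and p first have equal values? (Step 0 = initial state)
Never

q and p never become equal during execution.

Comparing values at each step:
Initial: q=2, p=8
After step 1: q=3, p=8
After step 2: q=6, p=8
After step 3: q=6, p=14
After step 4: q=6, p=9
After step 5: q=6, p=18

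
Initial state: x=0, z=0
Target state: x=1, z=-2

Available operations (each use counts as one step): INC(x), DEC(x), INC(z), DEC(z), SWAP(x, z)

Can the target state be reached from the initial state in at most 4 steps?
Yes

Path (3 steps): INC(x) → DEC(z) → DEC(z)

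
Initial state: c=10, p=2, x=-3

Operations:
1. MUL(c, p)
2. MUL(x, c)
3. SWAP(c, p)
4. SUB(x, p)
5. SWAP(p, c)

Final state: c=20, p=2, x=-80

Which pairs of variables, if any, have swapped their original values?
None

Comparing initial and final values:
c: 10 → 20
p: 2 → 2
x: -3 → -80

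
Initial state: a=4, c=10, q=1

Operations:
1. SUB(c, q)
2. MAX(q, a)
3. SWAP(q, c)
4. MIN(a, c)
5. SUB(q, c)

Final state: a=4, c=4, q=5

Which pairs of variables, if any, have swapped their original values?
None

Comparing initial and final values:
q: 1 → 5
a: 4 → 4
c: 10 → 4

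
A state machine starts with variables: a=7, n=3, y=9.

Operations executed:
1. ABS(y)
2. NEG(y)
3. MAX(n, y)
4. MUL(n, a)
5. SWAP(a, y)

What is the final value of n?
n = 21

Tracing execution:
Step 1: ABS(y) → n = 3
Step 2: NEG(y) → n = 3
Step 3: MAX(n, y) → n = 3
Step 4: MUL(n, a) → n = 21
Step 5: SWAP(a, y) → n = 21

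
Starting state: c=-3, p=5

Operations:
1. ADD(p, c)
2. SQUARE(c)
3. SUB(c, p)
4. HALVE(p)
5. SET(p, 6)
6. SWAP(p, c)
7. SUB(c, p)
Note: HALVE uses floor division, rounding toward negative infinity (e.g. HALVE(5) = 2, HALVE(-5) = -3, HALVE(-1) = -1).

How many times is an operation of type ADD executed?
1

Counting ADD operations:
Step 1: ADD(p, c) ← ADD
Total: 1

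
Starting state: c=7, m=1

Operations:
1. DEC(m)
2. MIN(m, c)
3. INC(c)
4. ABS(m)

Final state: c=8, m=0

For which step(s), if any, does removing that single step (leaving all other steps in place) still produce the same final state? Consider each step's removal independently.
Step(s) 2, 4

Testing removal of each single step:
Without step 1: final = c=8, m=1 (different)
Without step 2: final = c=8, m=0 (same)
Without step 3: final = c=7, m=0 (different)
Without step 4: final = c=8, m=0 (same)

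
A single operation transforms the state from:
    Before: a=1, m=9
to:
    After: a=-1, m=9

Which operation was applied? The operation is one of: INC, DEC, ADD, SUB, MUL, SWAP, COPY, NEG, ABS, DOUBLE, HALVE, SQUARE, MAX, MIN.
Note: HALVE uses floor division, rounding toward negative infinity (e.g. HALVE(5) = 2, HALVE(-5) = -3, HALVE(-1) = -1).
NEG(a)

Analyzing the change:
Before: a=1, m=9
After: a=-1, m=9
Variable a changed from 1 to -1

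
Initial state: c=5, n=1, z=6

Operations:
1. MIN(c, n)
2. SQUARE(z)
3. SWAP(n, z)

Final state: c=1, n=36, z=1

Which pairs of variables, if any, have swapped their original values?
None

Comparing initial and final values:
c: 5 → 1
z: 6 → 1
n: 1 → 36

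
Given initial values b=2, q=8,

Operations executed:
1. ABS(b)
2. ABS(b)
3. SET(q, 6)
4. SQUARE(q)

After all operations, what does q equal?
q = 36

Tracing execution:
Step 1: ABS(b) → q = 8
Step 2: ABS(b) → q = 8
Step 3: SET(q, 6) → q = 6
Step 4: SQUARE(q) → q = 36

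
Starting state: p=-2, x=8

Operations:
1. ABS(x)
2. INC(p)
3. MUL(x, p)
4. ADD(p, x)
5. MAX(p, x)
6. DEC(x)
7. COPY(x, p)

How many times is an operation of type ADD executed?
1

Counting ADD operations:
Step 4: ADD(p, x) ← ADD
Total: 1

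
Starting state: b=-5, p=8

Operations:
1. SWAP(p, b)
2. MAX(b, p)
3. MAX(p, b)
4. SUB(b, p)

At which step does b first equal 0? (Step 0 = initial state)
Step 4

Tracing b:
Initial: b = -5
After step 1: b = 8
After step 2: b = 8
After step 3: b = 8
After step 4: b = 0 ← first occurrence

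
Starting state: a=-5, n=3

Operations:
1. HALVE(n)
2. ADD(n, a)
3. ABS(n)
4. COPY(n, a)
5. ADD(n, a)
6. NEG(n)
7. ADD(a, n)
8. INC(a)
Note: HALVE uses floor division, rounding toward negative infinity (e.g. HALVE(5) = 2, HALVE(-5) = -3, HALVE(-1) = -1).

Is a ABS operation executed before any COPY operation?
Yes

First ABS: step 3
First COPY: step 4
Since 3 < 4, ABS comes first.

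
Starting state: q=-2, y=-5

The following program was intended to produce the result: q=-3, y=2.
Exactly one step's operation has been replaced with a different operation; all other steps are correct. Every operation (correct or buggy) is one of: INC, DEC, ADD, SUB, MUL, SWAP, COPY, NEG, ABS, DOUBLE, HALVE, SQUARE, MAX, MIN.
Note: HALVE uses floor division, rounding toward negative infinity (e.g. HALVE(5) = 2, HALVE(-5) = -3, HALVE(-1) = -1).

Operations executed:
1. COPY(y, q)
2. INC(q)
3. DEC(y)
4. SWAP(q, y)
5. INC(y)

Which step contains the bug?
Step 5

Trace with buggy code:
Initial: q=-2, y=-5
After step 1: q=-2, y=-2
After step 2: q=-1, y=-2
After step 3: q=-1, y=-3
After step 4: q=-3, y=-1
After step 5: q=-3, y=0
Actual final q=-3, y=0 ≠ expected q=-3, y=2.
Step 5 is the only position where a single-operation replacement can produce the expected result.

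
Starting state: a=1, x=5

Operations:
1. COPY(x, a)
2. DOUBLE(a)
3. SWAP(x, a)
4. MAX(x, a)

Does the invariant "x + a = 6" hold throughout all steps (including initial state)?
No, violated after step 1

The invariant is violated after step 1.

State at each step:
Initial: a=1, x=5
After step 1: a=1, x=1
After step 2: a=2, x=1
After step 3: a=1, x=2
After step 4: a=1, x=2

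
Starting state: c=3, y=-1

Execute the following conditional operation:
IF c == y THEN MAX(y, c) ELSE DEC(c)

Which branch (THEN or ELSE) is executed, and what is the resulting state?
Branch: ELSE, Final state: c=2, y=-1

Evaluating condition: c == y
c = 3, y = -1
Condition is False, so ELSE branch executes
After DEC(c): c=2, y=-1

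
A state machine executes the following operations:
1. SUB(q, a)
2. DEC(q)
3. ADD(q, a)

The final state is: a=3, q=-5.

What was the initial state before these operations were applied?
a=3, q=-4

Working backwards:
Final state: a=3, q=-5
Before step 3 (ADD(q, a)): a=3, q=-8
Before step 2 (DEC(q)): a=3, q=-7
Before step 1 (SUB(q, a)): a=3, q=-4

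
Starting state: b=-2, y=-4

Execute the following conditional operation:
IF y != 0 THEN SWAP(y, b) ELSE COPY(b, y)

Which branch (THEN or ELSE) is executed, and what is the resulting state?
Branch: THEN, Final state: b=-4, y=-2

Evaluating condition: y != 0
y = -4
Condition is True, so THEN branch executes
After SWAP(y, b): b=-4, y=-2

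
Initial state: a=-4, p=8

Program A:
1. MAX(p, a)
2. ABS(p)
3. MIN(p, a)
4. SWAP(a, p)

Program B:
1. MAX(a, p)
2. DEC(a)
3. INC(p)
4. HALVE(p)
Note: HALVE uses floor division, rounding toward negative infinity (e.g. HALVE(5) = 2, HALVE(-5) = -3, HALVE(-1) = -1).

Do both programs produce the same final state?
No

Program A final state: a=-4, p=-4
Program B final state: a=7, p=4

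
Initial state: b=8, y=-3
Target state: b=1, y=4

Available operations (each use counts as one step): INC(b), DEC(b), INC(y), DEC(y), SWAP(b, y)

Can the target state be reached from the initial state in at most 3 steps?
No

The target state cannot be reached within 3 steps.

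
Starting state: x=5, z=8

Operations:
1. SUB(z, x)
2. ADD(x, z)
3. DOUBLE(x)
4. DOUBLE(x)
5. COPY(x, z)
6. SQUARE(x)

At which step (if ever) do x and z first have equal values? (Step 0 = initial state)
Step 5

x and z first become equal after step 5.

Comparing values at each step:
Initial: x=5, z=8
After step 1: x=5, z=3
After step 2: x=8, z=3
After step 3: x=16, z=3
After step 4: x=32, z=3
After step 5: x=3, z=3 ← equal!
After step 6: x=9, z=3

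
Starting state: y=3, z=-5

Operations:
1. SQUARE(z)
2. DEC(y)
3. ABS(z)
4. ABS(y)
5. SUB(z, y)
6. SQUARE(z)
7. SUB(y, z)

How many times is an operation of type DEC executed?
1

Counting DEC operations:
Step 2: DEC(y) ← DEC
Total: 1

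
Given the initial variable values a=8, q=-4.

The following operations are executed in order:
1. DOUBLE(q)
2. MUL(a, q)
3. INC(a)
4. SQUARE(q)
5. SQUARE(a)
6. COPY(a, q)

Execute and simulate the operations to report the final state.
{a: 64, q: 64}

Step-by-step execution:
Initial: a=8, q=-4
After step 1 (DOUBLE(q)): a=8, q=-8
After step 2 (MUL(a, q)): a=-64, q=-8
After step 3 (INC(a)): a=-63, q=-8
After step 4 (SQUARE(q)): a=-63, q=64
After step 5 (SQUARE(a)): a=3969, q=64
After step 6 (COPY(a, q)): a=64, q=64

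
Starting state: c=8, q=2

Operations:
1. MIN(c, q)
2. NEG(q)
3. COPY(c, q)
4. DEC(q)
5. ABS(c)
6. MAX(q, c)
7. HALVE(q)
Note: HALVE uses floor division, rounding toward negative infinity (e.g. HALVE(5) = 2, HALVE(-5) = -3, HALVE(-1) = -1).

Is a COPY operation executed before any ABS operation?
Yes

First COPY: step 3
First ABS: step 5
Since 3 < 5, COPY comes first.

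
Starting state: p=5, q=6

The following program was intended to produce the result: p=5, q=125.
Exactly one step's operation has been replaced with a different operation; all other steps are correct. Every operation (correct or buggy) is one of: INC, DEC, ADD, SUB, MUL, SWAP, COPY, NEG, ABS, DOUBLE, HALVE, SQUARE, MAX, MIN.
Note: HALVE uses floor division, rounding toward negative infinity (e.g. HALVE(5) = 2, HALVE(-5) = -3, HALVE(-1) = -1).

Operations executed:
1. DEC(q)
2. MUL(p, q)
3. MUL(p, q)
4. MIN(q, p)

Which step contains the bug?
Step 4

Trace with buggy code:
Initial: p=5, q=6
After step 1: p=5, q=5
After step 2: p=25, q=5
After step 3: p=125, q=5
After step 4: p=125, q=5
Actual final p=125, q=5 ≠ expected p=5, q=125.
Step 4 is the only position where a single-operation replacement can produce the expected result.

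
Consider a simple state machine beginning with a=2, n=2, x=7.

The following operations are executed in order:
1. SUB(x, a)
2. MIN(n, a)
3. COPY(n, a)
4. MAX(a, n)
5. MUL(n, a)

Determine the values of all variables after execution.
{a: 2, n: 4, x: 5}

Step-by-step execution:
Initial: a=2, n=2, x=7
After step 1 (SUB(x, a)): a=2, n=2, x=5
After step 2 (MIN(n, a)): a=2, n=2, x=5
After step 3 (COPY(n, a)): a=2, n=2, x=5
After step 4 (MAX(a, n)): a=2, n=2, x=5
After step 5 (MUL(n, a)): a=2, n=4, x=5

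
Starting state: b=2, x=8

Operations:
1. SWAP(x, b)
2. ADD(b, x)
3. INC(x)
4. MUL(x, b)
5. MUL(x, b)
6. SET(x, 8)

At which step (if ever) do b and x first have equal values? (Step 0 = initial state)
Never

b and x never become equal during execution.

Comparing values at each step:
Initial: b=2, x=8
After step 1: b=8, x=2
After step 2: b=10, x=2
After step 3: b=10, x=3
After step 4: b=10, x=30
After step 5: b=10, x=300
After step 6: b=10, x=8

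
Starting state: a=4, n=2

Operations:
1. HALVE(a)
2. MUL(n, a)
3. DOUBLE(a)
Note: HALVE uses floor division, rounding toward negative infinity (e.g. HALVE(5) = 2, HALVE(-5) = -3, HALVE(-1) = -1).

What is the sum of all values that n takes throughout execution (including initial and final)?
12

Values of n at each step:
Initial: n = 2
After step 1: n = 2
After step 2: n = 4
After step 3: n = 4
Sum = 2 + 2 + 4 + 4 = 12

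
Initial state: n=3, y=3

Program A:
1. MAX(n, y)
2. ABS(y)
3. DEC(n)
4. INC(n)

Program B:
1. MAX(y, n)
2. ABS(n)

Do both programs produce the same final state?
Yes

Program A final state: n=3, y=3
Program B final state: n=3, y=3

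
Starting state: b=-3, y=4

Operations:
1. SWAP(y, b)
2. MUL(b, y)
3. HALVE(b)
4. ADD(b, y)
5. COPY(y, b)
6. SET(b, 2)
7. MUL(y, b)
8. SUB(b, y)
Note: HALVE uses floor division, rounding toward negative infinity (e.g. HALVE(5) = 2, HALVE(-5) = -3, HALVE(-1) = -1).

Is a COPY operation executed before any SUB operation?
Yes

First COPY: step 5
First SUB: step 8
Since 5 < 8, COPY comes first.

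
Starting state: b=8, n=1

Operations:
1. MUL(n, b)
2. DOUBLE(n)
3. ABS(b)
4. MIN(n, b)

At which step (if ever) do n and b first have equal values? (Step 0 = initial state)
Step 1

n and b first become equal after step 1.

Comparing values at each step:
Initial: n=1, b=8
After step 1: n=8, b=8 ← equal!
After step 2: n=16, b=8
After step 3: n=16, b=8
After step 4: n=8, b=8 ← equal!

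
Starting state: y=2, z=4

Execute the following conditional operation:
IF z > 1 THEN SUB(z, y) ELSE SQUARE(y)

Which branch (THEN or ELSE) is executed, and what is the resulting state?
Branch: THEN, Final state: y=2, z=2

Evaluating condition: z > 1
z = 4
Condition is True, so THEN branch executes
After SUB(z, y): y=2, z=2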